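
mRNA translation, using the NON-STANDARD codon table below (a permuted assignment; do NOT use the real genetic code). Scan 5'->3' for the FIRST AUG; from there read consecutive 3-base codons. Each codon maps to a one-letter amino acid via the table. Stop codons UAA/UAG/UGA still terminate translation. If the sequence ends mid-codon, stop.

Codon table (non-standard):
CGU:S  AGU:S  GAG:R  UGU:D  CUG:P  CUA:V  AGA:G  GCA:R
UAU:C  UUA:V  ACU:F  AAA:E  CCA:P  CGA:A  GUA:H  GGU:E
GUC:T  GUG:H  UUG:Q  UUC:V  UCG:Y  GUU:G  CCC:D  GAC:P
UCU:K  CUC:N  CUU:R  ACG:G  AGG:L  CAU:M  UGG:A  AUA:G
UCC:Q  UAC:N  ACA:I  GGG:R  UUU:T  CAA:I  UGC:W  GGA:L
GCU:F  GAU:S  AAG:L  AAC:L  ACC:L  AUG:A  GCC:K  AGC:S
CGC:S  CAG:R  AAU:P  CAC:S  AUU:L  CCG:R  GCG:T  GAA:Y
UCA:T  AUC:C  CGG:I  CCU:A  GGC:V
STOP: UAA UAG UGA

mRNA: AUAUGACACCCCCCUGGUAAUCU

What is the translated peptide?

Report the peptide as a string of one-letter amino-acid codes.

start AUG at pos 2
pos 2: AUG -> A; peptide=A
pos 5: ACA -> I; peptide=AI
pos 8: CCC -> D; peptide=AID
pos 11: CCC -> D; peptide=AIDD
pos 14: UGG -> A; peptide=AIDDA
pos 17: UAA -> STOP

Answer: AIDDA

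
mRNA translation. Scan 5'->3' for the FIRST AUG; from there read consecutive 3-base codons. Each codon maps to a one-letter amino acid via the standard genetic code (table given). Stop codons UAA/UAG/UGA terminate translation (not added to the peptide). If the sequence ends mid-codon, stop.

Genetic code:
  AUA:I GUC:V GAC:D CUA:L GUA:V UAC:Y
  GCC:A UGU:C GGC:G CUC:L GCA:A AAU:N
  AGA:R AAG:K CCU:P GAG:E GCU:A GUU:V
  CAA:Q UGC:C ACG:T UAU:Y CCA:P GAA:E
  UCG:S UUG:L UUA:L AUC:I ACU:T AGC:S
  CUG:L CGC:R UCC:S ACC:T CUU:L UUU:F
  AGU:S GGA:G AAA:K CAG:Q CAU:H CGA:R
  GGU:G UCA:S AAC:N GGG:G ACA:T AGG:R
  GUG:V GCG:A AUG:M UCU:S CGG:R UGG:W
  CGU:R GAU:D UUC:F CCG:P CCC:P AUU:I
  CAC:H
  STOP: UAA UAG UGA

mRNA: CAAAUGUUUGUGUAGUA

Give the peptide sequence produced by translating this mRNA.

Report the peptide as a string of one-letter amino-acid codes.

start AUG at pos 3
pos 3: AUG -> M; peptide=M
pos 6: UUU -> F; peptide=MF
pos 9: GUG -> V; peptide=MFV
pos 12: UAG -> STOP

Answer: MFV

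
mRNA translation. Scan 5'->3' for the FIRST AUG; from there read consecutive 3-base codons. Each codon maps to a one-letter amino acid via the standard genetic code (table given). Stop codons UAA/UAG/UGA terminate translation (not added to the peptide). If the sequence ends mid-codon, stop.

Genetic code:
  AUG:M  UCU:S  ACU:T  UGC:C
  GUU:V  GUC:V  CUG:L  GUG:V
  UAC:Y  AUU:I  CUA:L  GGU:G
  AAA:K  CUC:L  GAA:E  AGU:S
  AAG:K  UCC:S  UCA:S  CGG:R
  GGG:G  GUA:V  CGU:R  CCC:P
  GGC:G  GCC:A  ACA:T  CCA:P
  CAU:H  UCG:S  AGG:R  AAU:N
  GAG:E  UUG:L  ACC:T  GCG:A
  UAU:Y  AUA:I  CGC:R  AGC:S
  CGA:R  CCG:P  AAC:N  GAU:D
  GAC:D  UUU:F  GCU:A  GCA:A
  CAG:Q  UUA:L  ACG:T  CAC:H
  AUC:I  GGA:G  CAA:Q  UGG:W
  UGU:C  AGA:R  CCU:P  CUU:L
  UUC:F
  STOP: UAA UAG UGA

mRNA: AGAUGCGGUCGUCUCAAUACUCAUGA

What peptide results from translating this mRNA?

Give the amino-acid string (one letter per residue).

Answer: MRSSQYS

Derivation:
start AUG at pos 2
pos 2: AUG -> M; peptide=M
pos 5: CGG -> R; peptide=MR
pos 8: UCG -> S; peptide=MRS
pos 11: UCU -> S; peptide=MRSS
pos 14: CAA -> Q; peptide=MRSSQ
pos 17: UAC -> Y; peptide=MRSSQY
pos 20: UCA -> S; peptide=MRSSQYS
pos 23: UGA -> STOP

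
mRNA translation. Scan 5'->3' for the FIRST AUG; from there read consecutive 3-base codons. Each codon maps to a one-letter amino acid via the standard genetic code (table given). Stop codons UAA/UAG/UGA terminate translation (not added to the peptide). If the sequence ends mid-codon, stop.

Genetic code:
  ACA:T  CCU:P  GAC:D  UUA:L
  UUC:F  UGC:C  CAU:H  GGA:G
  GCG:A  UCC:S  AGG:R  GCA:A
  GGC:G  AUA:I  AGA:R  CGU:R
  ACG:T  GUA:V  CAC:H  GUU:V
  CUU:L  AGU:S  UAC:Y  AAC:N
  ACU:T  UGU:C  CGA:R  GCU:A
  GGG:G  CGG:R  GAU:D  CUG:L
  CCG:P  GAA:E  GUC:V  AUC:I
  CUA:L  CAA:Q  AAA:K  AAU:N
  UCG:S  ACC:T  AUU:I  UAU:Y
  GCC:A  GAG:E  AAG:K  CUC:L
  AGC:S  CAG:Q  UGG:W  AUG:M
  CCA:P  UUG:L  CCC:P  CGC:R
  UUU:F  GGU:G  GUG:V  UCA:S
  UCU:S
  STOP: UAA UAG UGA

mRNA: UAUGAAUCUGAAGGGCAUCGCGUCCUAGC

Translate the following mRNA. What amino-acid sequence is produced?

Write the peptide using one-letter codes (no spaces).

Answer: MNLKGIAS

Derivation:
start AUG at pos 1
pos 1: AUG -> M; peptide=M
pos 4: AAU -> N; peptide=MN
pos 7: CUG -> L; peptide=MNL
pos 10: AAG -> K; peptide=MNLK
pos 13: GGC -> G; peptide=MNLKG
pos 16: AUC -> I; peptide=MNLKGI
pos 19: GCG -> A; peptide=MNLKGIA
pos 22: UCC -> S; peptide=MNLKGIAS
pos 25: UAG -> STOP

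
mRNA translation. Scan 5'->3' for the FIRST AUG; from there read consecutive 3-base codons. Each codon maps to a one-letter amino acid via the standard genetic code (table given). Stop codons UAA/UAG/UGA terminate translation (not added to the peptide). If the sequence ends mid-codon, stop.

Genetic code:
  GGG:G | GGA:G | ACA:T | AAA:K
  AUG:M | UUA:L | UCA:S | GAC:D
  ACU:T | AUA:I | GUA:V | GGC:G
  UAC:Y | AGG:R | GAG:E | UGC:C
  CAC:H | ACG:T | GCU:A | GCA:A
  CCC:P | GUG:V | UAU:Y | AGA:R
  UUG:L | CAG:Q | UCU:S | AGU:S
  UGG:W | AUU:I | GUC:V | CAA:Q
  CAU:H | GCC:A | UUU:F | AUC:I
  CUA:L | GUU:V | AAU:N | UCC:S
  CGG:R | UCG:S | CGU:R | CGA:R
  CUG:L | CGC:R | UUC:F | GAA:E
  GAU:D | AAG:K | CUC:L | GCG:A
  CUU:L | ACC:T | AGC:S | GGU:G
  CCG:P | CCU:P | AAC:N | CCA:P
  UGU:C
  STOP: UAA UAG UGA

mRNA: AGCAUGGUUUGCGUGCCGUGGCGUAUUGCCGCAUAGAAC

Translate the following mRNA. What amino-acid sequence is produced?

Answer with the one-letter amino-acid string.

Answer: MVCVPWRIAA

Derivation:
start AUG at pos 3
pos 3: AUG -> M; peptide=M
pos 6: GUU -> V; peptide=MV
pos 9: UGC -> C; peptide=MVC
pos 12: GUG -> V; peptide=MVCV
pos 15: CCG -> P; peptide=MVCVP
pos 18: UGG -> W; peptide=MVCVPW
pos 21: CGU -> R; peptide=MVCVPWR
pos 24: AUU -> I; peptide=MVCVPWRI
pos 27: GCC -> A; peptide=MVCVPWRIA
pos 30: GCA -> A; peptide=MVCVPWRIAA
pos 33: UAG -> STOP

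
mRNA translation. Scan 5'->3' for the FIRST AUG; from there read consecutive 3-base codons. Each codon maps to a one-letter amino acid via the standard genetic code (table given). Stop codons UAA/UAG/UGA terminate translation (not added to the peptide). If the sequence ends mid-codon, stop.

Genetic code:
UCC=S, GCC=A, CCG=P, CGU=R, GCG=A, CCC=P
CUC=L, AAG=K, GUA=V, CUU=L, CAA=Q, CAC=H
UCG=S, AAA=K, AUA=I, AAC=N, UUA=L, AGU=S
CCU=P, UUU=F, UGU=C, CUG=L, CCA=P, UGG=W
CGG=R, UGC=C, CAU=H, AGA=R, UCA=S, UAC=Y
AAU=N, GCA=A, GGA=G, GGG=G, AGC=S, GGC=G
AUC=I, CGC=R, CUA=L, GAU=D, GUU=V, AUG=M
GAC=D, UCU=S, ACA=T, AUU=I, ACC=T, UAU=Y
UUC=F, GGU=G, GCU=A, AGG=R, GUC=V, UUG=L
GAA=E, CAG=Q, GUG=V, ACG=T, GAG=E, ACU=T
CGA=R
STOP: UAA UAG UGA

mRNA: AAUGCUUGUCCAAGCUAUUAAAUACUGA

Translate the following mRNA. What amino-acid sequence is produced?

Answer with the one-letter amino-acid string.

start AUG at pos 1
pos 1: AUG -> M; peptide=M
pos 4: CUU -> L; peptide=ML
pos 7: GUC -> V; peptide=MLV
pos 10: CAA -> Q; peptide=MLVQ
pos 13: GCU -> A; peptide=MLVQA
pos 16: AUU -> I; peptide=MLVQAI
pos 19: AAA -> K; peptide=MLVQAIK
pos 22: UAC -> Y; peptide=MLVQAIKY
pos 25: UGA -> STOP

Answer: MLVQAIKY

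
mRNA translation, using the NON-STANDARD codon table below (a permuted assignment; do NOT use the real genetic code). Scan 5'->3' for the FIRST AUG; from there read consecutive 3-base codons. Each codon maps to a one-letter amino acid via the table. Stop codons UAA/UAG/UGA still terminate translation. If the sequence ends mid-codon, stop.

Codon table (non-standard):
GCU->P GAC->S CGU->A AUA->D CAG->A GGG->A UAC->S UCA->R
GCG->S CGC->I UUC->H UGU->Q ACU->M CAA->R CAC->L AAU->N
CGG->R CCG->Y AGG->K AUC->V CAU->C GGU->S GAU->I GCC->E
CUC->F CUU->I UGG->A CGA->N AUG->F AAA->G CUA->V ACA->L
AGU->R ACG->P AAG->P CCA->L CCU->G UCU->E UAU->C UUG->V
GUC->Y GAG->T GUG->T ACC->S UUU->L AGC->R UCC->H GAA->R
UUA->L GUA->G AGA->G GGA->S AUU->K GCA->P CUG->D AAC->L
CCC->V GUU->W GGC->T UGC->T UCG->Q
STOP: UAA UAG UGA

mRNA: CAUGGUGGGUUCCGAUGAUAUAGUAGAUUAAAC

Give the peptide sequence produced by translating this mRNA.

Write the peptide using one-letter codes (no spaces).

start AUG at pos 1
pos 1: AUG -> F; peptide=F
pos 4: GUG -> T; peptide=FT
pos 7: GGU -> S; peptide=FTS
pos 10: UCC -> H; peptide=FTSH
pos 13: GAU -> I; peptide=FTSHI
pos 16: GAU -> I; peptide=FTSHII
pos 19: AUA -> D; peptide=FTSHIID
pos 22: GUA -> G; peptide=FTSHIIDG
pos 25: GAU -> I; peptide=FTSHIIDGI
pos 28: UAA -> STOP

Answer: FTSHIIDGI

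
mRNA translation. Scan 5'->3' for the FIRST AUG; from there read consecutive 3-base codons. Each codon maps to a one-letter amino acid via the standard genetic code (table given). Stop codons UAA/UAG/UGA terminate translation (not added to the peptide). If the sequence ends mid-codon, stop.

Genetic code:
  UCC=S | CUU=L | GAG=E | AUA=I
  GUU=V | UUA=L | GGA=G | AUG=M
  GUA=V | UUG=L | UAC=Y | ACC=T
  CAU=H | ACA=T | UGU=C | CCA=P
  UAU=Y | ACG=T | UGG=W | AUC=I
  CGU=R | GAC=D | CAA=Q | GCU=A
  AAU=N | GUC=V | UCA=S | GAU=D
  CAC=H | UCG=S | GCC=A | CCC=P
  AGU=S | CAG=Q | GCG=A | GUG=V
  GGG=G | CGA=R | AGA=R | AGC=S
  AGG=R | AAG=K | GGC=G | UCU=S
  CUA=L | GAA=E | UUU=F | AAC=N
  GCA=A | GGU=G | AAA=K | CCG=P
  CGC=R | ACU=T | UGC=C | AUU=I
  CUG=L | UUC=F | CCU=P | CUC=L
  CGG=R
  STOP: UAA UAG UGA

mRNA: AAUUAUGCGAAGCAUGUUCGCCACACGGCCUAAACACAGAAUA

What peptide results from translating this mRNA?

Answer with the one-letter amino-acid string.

Answer: MRSMFATRPKHRI

Derivation:
start AUG at pos 4
pos 4: AUG -> M; peptide=M
pos 7: CGA -> R; peptide=MR
pos 10: AGC -> S; peptide=MRS
pos 13: AUG -> M; peptide=MRSM
pos 16: UUC -> F; peptide=MRSMF
pos 19: GCC -> A; peptide=MRSMFA
pos 22: ACA -> T; peptide=MRSMFAT
pos 25: CGG -> R; peptide=MRSMFATR
pos 28: CCU -> P; peptide=MRSMFATRP
pos 31: AAA -> K; peptide=MRSMFATRPK
pos 34: CAC -> H; peptide=MRSMFATRPKH
pos 37: AGA -> R; peptide=MRSMFATRPKHR
pos 40: AUA -> I; peptide=MRSMFATRPKHRI
pos 43: only 0 nt remain (<3), stop (end of mRNA)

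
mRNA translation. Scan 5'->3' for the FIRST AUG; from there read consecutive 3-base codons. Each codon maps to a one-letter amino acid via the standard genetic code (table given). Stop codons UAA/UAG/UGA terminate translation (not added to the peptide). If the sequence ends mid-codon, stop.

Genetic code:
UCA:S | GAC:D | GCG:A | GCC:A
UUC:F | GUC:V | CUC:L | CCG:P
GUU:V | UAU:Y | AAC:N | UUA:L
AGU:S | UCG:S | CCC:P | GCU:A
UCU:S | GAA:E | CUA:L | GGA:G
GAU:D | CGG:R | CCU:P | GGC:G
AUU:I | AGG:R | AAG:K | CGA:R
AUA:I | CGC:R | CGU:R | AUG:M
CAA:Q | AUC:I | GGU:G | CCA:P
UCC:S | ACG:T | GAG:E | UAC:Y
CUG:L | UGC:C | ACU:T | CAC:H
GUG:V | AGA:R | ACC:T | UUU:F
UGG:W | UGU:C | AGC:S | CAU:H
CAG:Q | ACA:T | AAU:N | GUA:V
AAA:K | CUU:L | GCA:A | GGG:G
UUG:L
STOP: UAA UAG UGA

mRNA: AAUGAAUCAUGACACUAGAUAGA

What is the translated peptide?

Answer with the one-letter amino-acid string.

start AUG at pos 1
pos 1: AUG -> M; peptide=M
pos 4: AAU -> N; peptide=MN
pos 7: CAU -> H; peptide=MNH
pos 10: GAC -> D; peptide=MNHD
pos 13: ACU -> T; peptide=MNHDT
pos 16: AGA -> R; peptide=MNHDTR
pos 19: UAG -> STOP

Answer: MNHDTR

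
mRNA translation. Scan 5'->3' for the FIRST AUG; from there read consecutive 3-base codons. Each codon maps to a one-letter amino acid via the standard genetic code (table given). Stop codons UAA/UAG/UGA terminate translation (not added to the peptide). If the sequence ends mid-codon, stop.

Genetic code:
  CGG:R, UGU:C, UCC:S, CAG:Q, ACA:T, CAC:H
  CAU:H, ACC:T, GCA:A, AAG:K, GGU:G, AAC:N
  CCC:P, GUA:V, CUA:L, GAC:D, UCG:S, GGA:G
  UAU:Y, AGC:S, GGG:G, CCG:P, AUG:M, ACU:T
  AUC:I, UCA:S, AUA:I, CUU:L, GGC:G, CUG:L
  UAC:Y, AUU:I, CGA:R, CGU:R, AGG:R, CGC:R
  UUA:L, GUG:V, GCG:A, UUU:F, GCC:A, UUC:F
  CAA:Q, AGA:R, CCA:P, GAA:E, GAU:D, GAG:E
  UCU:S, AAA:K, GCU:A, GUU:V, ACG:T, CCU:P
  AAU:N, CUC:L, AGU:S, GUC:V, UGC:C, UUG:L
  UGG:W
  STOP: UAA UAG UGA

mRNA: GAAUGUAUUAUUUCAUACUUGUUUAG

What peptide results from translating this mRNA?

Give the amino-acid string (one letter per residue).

start AUG at pos 2
pos 2: AUG -> M; peptide=M
pos 5: UAU -> Y; peptide=MY
pos 8: UAU -> Y; peptide=MYY
pos 11: UUC -> F; peptide=MYYF
pos 14: AUA -> I; peptide=MYYFI
pos 17: CUU -> L; peptide=MYYFIL
pos 20: GUU -> V; peptide=MYYFILV
pos 23: UAG -> STOP

Answer: MYYFILV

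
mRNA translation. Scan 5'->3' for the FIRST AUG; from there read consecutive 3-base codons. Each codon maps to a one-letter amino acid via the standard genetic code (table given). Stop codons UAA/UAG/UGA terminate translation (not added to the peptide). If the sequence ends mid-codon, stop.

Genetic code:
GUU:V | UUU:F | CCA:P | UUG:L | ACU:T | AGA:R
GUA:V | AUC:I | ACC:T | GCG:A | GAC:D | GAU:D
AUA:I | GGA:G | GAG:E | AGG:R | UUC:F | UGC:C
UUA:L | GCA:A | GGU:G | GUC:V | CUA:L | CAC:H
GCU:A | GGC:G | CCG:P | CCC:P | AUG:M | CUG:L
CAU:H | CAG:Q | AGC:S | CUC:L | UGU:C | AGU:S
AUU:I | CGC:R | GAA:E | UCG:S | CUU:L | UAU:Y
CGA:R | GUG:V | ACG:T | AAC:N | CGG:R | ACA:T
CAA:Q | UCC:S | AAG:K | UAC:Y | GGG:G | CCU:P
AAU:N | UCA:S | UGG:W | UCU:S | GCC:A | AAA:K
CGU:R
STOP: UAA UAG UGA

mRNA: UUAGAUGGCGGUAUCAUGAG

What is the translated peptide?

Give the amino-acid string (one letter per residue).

start AUG at pos 4
pos 4: AUG -> M; peptide=M
pos 7: GCG -> A; peptide=MA
pos 10: GUA -> V; peptide=MAV
pos 13: UCA -> S; peptide=MAVS
pos 16: UGA -> STOP

Answer: MAVS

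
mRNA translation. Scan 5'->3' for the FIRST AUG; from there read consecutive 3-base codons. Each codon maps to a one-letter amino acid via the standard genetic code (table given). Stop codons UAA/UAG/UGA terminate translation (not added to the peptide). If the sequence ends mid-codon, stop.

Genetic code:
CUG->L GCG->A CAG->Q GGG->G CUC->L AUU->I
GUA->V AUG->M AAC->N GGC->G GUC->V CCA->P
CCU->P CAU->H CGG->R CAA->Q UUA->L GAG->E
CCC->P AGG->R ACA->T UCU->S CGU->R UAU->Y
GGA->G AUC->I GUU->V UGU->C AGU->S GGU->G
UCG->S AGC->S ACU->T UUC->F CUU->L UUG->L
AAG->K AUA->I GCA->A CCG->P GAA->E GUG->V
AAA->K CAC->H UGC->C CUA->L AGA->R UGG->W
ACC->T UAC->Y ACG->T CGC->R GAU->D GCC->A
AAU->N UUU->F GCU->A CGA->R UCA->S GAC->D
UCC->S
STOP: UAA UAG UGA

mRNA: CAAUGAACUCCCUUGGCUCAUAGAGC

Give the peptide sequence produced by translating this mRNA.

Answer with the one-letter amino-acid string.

Answer: MNSLGS

Derivation:
start AUG at pos 2
pos 2: AUG -> M; peptide=M
pos 5: AAC -> N; peptide=MN
pos 8: UCC -> S; peptide=MNS
pos 11: CUU -> L; peptide=MNSL
pos 14: GGC -> G; peptide=MNSLG
pos 17: UCA -> S; peptide=MNSLGS
pos 20: UAG -> STOP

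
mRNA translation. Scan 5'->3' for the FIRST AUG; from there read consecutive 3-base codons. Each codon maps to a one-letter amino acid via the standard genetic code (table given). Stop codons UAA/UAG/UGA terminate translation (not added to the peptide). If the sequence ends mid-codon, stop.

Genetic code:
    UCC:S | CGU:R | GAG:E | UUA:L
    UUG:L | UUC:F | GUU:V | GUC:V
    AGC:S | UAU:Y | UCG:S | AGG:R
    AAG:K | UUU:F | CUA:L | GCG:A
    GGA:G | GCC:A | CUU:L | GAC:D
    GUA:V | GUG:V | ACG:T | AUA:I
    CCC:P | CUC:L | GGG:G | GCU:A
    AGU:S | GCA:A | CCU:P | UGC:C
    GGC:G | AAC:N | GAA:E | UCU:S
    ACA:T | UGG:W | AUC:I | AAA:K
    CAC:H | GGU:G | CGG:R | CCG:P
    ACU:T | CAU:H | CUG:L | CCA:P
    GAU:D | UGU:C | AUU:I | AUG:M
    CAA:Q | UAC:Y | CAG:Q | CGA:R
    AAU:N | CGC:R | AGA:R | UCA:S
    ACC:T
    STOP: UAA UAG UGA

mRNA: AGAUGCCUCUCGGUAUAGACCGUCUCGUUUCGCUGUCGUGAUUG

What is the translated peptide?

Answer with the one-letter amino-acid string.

Answer: MPLGIDRLVSLS

Derivation:
start AUG at pos 2
pos 2: AUG -> M; peptide=M
pos 5: CCU -> P; peptide=MP
pos 8: CUC -> L; peptide=MPL
pos 11: GGU -> G; peptide=MPLG
pos 14: AUA -> I; peptide=MPLGI
pos 17: GAC -> D; peptide=MPLGID
pos 20: CGU -> R; peptide=MPLGIDR
pos 23: CUC -> L; peptide=MPLGIDRL
pos 26: GUU -> V; peptide=MPLGIDRLV
pos 29: UCG -> S; peptide=MPLGIDRLVS
pos 32: CUG -> L; peptide=MPLGIDRLVSL
pos 35: UCG -> S; peptide=MPLGIDRLVSLS
pos 38: UGA -> STOP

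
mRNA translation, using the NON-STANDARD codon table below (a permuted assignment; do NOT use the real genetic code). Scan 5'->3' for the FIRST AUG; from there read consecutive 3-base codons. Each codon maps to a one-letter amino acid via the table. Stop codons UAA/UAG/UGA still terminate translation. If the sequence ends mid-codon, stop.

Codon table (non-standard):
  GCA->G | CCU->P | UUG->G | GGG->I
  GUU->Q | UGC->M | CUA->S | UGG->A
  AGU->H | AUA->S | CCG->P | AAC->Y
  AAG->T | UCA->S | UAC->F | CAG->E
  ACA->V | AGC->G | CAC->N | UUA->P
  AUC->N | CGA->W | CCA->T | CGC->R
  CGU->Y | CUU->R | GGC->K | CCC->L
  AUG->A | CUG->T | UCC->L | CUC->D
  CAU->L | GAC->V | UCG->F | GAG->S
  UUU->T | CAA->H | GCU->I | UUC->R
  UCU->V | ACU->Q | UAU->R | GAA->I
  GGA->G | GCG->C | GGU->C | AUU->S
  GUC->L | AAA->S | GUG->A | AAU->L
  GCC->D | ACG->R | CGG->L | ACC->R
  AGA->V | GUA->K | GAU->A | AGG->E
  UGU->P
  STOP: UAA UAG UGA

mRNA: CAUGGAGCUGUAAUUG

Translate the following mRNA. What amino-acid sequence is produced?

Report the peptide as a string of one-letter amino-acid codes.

start AUG at pos 1
pos 1: AUG -> A; peptide=A
pos 4: GAG -> S; peptide=AS
pos 7: CUG -> T; peptide=AST
pos 10: UAA -> STOP

Answer: AST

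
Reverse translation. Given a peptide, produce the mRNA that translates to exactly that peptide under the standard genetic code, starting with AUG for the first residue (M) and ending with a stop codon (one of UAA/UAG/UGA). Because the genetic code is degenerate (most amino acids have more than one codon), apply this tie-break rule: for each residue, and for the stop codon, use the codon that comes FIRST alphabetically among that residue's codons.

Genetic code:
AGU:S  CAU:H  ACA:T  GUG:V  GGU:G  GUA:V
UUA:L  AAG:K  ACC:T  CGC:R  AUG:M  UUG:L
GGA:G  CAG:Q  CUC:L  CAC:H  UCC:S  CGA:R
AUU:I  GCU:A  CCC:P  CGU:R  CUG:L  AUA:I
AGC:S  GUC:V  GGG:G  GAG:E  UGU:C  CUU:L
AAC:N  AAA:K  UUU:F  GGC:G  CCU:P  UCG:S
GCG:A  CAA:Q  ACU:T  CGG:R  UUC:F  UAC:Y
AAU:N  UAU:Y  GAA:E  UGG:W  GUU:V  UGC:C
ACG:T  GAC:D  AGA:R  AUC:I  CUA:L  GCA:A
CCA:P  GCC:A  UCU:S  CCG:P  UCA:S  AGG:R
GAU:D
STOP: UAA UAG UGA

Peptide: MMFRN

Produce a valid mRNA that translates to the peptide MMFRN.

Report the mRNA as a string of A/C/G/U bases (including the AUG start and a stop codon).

Answer: mRNA: AUGAUGUUCAGAAACUAA

Derivation:
residue 1: M -> AUG (start codon)
residue 2: M -> AUG (only codon)
residue 3: F codons sorted = UUC,UUU -> pick first = UUC
residue 4: R codons sorted = AGA,AGG,CGA,CGC,CGG,CGU -> pick first = AGA
residue 5: N codons sorted = AAC,AAU -> pick first = AAC
terminator: stop codons sorted = UAA,UAG,UGA -> pick first = UAA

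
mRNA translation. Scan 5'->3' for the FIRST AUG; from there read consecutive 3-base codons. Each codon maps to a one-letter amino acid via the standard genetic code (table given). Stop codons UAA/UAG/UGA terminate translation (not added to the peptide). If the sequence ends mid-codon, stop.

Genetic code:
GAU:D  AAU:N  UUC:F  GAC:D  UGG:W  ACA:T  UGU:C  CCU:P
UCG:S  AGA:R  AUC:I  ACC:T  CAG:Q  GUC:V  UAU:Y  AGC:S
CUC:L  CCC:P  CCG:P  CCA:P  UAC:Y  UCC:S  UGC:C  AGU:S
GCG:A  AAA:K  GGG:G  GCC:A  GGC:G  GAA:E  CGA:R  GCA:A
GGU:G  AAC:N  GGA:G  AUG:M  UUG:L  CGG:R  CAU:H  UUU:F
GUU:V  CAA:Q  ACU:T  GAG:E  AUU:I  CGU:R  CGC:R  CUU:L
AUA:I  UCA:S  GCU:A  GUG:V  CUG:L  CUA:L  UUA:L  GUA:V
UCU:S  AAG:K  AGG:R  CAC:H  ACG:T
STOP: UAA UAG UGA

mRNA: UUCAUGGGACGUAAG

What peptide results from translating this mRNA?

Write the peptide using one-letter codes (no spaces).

Answer: MGRK

Derivation:
start AUG at pos 3
pos 3: AUG -> M; peptide=M
pos 6: GGA -> G; peptide=MG
pos 9: CGU -> R; peptide=MGR
pos 12: AAG -> K; peptide=MGRK
pos 15: only 0 nt remain (<3), stop (end of mRNA)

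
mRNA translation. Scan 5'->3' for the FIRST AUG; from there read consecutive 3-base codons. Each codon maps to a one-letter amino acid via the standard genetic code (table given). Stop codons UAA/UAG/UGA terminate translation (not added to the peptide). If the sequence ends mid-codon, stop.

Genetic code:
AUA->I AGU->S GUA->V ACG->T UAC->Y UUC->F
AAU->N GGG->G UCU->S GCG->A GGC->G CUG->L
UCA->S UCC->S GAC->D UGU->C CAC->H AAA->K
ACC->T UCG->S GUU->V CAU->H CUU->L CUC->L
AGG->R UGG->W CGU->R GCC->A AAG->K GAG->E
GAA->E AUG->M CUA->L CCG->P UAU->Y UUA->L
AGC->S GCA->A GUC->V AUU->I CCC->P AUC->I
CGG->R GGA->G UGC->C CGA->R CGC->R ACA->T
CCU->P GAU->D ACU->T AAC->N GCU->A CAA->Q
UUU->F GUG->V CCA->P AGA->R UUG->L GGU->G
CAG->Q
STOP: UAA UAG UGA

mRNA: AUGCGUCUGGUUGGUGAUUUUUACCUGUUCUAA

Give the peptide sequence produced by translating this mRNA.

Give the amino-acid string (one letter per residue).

Answer: MRLVGDFYLF

Derivation:
start AUG at pos 0
pos 0: AUG -> M; peptide=M
pos 3: CGU -> R; peptide=MR
pos 6: CUG -> L; peptide=MRL
pos 9: GUU -> V; peptide=MRLV
pos 12: GGU -> G; peptide=MRLVG
pos 15: GAU -> D; peptide=MRLVGD
pos 18: UUU -> F; peptide=MRLVGDF
pos 21: UAC -> Y; peptide=MRLVGDFY
pos 24: CUG -> L; peptide=MRLVGDFYL
pos 27: UUC -> F; peptide=MRLVGDFYLF
pos 30: UAA -> STOP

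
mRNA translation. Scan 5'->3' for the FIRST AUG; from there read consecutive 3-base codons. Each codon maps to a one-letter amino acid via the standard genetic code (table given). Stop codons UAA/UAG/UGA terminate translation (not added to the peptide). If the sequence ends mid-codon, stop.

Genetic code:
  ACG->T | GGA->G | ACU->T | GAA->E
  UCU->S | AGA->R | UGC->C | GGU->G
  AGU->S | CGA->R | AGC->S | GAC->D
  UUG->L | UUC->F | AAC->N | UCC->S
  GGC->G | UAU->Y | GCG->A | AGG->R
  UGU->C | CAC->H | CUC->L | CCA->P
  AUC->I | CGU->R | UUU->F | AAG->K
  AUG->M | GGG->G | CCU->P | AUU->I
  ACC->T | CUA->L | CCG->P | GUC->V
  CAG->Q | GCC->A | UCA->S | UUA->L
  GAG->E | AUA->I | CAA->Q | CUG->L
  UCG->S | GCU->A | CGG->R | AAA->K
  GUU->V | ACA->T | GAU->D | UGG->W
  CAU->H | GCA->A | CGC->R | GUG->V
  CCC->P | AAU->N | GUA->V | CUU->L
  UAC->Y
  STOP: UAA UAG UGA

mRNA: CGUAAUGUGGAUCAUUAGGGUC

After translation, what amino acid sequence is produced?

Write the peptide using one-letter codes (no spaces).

start AUG at pos 4
pos 4: AUG -> M; peptide=M
pos 7: UGG -> W; peptide=MW
pos 10: AUC -> I; peptide=MWI
pos 13: AUU -> I; peptide=MWII
pos 16: AGG -> R; peptide=MWIIR
pos 19: GUC -> V; peptide=MWIIRV
pos 22: only 0 nt remain (<3), stop (end of mRNA)

Answer: MWIIRV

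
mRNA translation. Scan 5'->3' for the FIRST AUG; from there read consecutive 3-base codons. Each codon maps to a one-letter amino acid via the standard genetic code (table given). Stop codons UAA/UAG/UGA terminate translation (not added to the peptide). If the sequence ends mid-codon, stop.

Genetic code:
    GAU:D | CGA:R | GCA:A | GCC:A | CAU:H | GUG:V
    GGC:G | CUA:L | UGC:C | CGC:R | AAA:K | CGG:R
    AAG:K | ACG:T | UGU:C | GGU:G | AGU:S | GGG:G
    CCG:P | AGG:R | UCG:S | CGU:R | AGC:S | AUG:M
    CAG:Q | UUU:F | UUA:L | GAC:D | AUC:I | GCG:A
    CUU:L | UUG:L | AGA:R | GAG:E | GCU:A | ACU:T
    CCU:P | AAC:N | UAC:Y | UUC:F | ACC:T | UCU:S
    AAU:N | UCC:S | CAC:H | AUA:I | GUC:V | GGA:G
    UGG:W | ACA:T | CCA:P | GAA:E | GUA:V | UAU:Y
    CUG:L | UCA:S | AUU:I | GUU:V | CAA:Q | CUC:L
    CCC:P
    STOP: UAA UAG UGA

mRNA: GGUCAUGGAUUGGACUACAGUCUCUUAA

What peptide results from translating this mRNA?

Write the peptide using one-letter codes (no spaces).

Answer: MDWTTVS

Derivation:
start AUG at pos 4
pos 4: AUG -> M; peptide=M
pos 7: GAU -> D; peptide=MD
pos 10: UGG -> W; peptide=MDW
pos 13: ACU -> T; peptide=MDWT
pos 16: ACA -> T; peptide=MDWTT
pos 19: GUC -> V; peptide=MDWTTV
pos 22: UCU -> S; peptide=MDWTTVS
pos 25: UAA -> STOP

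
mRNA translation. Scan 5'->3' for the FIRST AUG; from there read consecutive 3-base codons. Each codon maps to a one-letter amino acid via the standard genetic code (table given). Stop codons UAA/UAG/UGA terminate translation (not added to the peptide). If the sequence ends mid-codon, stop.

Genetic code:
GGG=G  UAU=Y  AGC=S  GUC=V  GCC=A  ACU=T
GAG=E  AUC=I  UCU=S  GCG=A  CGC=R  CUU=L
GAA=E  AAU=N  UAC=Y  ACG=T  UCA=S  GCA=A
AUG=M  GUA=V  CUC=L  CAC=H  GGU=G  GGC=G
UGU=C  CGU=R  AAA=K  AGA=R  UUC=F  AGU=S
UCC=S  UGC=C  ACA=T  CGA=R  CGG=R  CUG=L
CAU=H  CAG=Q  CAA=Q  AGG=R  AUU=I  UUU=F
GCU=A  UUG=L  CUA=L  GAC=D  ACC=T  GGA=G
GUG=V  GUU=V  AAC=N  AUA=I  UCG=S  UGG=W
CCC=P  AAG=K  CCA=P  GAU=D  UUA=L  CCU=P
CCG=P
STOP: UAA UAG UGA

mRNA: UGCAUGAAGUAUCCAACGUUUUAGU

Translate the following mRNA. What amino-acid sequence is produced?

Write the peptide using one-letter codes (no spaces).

Answer: MKYPTF

Derivation:
start AUG at pos 3
pos 3: AUG -> M; peptide=M
pos 6: AAG -> K; peptide=MK
pos 9: UAU -> Y; peptide=MKY
pos 12: CCA -> P; peptide=MKYP
pos 15: ACG -> T; peptide=MKYPT
pos 18: UUU -> F; peptide=MKYPTF
pos 21: UAG -> STOP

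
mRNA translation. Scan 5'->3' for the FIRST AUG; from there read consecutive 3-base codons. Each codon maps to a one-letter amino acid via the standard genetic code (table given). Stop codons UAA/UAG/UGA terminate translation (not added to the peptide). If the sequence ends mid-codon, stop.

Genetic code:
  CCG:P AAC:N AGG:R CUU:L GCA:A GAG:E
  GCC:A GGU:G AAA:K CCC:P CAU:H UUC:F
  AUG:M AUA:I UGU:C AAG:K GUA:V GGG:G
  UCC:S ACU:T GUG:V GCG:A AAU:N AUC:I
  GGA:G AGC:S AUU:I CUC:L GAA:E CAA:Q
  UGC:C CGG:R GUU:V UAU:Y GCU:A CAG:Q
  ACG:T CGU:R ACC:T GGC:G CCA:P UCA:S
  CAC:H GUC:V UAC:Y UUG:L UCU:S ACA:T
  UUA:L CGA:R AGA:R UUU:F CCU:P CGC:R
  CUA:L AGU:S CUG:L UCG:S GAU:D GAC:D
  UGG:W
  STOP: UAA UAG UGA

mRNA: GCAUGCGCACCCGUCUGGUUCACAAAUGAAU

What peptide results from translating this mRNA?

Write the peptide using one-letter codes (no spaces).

start AUG at pos 2
pos 2: AUG -> M; peptide=M
pos 5: CGC -> R; peptide=MR
pos 8: ACC -> T; peptide=MRT
pos 11: CGU -> R; peptide=MRTR
pos 14: CUG -> L; peptide=MRTRL
pos 17: GUU -> V; peptide=MRTRLV
pos 20: CAC -> H; peptide=MRTRLVH
pos 23: AAA -> K; peptide=MRTRLVHK
pos 26: UGA -> STOP

Answer: MRTRLVHK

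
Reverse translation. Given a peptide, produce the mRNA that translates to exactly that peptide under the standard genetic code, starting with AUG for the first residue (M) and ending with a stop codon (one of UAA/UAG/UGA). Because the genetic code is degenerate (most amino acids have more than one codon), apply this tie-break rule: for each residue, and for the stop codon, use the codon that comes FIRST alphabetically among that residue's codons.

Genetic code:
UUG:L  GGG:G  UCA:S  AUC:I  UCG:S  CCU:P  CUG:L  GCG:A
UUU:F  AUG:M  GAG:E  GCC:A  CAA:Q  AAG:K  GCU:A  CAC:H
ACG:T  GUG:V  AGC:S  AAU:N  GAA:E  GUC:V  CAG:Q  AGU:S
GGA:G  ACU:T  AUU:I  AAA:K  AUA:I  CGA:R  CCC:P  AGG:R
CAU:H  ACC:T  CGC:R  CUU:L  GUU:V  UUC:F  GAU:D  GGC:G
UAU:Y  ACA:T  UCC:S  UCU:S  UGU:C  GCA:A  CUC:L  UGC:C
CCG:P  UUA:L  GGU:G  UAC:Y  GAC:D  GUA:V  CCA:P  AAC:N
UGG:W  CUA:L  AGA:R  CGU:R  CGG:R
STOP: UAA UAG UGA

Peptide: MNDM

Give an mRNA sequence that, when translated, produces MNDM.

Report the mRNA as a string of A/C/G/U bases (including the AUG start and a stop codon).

residue 1: M -> AUG (start codon)
residue 2: N codons sorted = AAC,AAU -> pick first = AAC
residue 3: D codons sorted = GAC,GAU -> pick first = GAC
residue 4: M -> AUG (only codon)
terminator: stop codons sorted = UAA,UAG,UGA -> pick first = UAA

Answer: mRNA: AUGAACGACAUGUAA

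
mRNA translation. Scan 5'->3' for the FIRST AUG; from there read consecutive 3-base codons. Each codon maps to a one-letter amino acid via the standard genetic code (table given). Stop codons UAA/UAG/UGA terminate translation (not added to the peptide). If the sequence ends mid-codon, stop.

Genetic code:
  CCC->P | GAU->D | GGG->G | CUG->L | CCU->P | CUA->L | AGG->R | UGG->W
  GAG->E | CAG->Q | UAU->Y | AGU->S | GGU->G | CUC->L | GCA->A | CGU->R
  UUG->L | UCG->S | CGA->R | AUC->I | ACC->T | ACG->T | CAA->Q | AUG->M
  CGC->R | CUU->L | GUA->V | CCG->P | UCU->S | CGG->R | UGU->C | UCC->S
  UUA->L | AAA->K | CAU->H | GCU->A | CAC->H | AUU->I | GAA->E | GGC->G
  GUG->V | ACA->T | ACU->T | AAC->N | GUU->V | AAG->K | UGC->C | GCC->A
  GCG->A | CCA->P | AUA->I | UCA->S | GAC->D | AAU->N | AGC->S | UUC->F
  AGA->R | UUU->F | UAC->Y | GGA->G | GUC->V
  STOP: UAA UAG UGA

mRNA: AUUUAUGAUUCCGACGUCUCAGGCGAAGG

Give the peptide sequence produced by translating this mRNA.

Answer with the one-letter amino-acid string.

start AUG at pos 4
pos 4: AUG -> M; peptide=M
pos 7: AUU -> I; peptide=MI
pos 10: CCG -> P; peptide=MIP
pos 13: ACG -> T; peptide=MIPT
pos 16: UCU -> S; peptide=MIPTS
pos 19: CAG -> Q; peptide=MIPTSQ
pos 22: GCG -> A; peptide=MIPTSQA
pos 25: AAG -> K; peptide=MIPTSQAK
pos 28: only 1 nt remain (<3), stop (end of mRNA)

Answer: MIPTSQAK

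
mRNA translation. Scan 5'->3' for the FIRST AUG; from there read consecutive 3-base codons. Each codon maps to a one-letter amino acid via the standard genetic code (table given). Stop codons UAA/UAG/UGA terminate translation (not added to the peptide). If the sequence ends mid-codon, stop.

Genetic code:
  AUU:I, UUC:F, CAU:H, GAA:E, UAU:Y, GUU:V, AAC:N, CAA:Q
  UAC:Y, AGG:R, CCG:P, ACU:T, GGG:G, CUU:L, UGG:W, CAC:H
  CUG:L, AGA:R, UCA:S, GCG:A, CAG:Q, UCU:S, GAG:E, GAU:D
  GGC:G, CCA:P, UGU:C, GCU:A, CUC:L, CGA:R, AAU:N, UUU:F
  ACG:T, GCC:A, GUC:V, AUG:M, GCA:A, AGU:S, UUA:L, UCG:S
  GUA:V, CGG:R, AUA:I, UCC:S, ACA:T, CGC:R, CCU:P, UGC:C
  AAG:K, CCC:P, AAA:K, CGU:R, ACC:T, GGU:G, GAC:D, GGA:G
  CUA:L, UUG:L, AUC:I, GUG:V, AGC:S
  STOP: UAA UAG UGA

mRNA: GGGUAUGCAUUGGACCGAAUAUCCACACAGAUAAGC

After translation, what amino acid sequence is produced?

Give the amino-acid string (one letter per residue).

start AUG at pos 4
pos 4: AUG -> M; peptide=M
pos 7: CAU -> H; peptide=MH
pos 10: UGG -> W; peptide=MHW
pos 13: ACC -> T; peptide=MHWT
pos 16: GAA -> E; peptide=MHWTE
pos 19: UAU -> Y; peptide=MHWTEY
pos 22: CCA -> P; peptide=MHWTEYP
pos 25: CAC -> H; peptide=MHWTEYPH
pos 28: AGA -> R; peptide=MHWTEYPHR
pos 31: UAA -> STOP

Answer: MHWTEYPHR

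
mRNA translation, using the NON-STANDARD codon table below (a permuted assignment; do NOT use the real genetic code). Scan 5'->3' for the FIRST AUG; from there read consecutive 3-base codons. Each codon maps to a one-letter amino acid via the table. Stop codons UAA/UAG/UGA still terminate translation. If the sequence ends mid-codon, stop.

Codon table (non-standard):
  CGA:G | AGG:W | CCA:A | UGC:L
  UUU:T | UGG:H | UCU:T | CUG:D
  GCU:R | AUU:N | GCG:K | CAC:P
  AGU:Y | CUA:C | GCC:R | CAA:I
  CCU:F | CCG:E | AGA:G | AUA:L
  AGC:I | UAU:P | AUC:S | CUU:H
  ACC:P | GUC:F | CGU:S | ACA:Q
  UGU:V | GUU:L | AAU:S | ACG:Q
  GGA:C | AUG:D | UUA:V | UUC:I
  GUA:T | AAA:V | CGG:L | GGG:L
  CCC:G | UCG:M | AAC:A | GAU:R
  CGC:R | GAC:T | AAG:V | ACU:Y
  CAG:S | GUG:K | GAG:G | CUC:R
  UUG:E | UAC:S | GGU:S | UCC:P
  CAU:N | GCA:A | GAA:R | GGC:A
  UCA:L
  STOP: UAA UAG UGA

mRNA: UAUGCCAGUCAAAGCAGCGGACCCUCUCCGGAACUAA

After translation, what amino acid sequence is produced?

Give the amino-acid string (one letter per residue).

start AUG at pos 1
pos 1: AUG -> D; peptide=D
pos 4: CCA -> A; peptide=DA
pos 7: GUC -> F; peptide=DAF
pos 10: AAA -> V; peptide=DAFV
pos 13: GCA -> A; peptide=DAFVA
pos 16: GCG -> K; peptide=DAFVAK
pos 19: GAC -> T; peptide=DAFVAKT
pos 22: CCU -> F; peptide=DAFVAKTF
pos 25: CUC -> R; peptide=DAFVAKTFR
pos 28: CGG -> L; peptide=DAFVAKTFRL
pos 31: AAC -> A; peptide=DAFVAKTFRLA
pos 34: UAA -> STOP

Answer: DAFVAKTFRLA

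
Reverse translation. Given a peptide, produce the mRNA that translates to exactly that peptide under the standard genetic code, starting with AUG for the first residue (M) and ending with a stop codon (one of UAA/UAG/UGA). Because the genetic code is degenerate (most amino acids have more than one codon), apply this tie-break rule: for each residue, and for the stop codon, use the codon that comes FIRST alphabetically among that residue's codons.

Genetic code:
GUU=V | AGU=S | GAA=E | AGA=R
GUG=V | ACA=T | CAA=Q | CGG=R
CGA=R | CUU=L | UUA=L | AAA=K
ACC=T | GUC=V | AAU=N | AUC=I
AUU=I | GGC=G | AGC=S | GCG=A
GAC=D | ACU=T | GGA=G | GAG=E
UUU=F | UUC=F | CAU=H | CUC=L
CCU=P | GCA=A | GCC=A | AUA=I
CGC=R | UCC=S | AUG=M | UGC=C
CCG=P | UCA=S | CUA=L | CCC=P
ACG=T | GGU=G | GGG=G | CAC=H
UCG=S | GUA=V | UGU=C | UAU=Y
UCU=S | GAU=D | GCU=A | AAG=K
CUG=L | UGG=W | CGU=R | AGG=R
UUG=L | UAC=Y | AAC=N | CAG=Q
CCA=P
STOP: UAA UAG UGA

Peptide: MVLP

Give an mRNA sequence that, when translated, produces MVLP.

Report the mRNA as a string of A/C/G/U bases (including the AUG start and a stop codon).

Answer: mRNA: AUGGUACUACCAUAA

Derivation:
residue 1: M -> AUG (start codon)
residue 2: V codons sorted = GUA,GUC,GUG,GUU -> pick first = GUA
residue 3: L codons sorted = CUA,CUC,CUG,CUU,UUA,UUG -> pick first = CUA
residue 4: P codons sorted = CCA,CCC,CCG,CCU -> pick first = CCA
terminator: stop codons sorted = UAA,UAG,UGA -> pick first = UAA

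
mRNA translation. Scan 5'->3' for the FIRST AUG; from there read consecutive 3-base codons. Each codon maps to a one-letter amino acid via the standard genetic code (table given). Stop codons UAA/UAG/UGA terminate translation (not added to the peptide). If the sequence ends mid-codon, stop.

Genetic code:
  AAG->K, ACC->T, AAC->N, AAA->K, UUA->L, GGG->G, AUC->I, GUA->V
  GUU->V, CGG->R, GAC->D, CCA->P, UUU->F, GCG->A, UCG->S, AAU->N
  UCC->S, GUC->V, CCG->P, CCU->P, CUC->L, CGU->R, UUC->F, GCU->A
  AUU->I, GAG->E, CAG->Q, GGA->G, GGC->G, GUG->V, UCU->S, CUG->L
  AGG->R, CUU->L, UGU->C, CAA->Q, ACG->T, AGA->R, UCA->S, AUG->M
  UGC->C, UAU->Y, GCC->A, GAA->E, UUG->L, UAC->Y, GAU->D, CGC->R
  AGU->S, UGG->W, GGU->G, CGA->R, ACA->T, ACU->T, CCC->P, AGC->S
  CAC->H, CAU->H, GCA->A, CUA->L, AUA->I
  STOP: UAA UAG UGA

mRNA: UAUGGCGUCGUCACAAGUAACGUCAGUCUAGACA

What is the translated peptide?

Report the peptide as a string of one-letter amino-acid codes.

Answer: MASSQVTSV

Derivation:
start AUG at pos 1
pos 1: AUG -> M; peptide=M
pos 4: GCG -> A; peptide=MA
pos 7: UCG -> S; peptide=MAS
pos 10: UCA -> S; peptide=MASS
pos 13: CAA -> Q; peptide=MASSQ
pos 16: GUA -> V; peptide=MASSQV
pos 19: ACG -> T; peptide=MASSQVT
pos 22: UCA -> S; peptide=MASSQVTS
pos 25: GUC -> V; peptide=MASSQVTSV
pos 28: UAG -> STOP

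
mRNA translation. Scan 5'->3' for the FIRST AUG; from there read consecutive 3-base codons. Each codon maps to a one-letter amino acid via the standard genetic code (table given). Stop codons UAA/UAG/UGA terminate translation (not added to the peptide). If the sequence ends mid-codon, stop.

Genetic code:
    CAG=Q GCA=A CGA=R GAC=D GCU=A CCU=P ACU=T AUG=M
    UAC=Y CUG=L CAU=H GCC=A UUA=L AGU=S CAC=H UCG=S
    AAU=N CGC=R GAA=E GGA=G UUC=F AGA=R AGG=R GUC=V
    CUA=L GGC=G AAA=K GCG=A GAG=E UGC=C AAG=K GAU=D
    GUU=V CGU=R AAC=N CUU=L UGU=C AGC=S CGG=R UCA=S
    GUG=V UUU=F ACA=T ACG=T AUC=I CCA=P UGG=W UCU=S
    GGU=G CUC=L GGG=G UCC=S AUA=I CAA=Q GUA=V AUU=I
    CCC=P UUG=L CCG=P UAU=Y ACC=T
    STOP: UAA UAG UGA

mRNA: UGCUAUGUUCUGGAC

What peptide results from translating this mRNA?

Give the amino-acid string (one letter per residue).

Answer: MFW

Derivation:
start AUG at pos 4
pos 4: AUG -> M; peptide=M
pos 7: UUC -> F; peptide=MF
pos 10: UGG -> W; peptide=MFW
pos 13: only 2 nt remain (<3), stop (end of mRNA)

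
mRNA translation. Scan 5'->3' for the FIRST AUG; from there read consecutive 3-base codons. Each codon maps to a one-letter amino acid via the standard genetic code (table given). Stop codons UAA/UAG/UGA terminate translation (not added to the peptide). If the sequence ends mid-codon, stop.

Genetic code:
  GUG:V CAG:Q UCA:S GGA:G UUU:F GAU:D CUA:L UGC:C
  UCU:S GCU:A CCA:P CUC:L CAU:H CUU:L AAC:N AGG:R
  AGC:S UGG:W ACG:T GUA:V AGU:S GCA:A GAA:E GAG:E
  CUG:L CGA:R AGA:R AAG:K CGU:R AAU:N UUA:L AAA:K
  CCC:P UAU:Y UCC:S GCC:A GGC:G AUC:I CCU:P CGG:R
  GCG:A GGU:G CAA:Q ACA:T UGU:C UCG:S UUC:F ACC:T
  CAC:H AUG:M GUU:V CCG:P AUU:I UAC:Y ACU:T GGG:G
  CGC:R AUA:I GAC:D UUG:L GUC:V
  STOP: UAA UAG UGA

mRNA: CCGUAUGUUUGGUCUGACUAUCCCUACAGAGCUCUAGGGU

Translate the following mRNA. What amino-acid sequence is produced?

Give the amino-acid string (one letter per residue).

Answer: MFGLTIPTEL

Derivation:
start AUG at pos 4
pos 4: AUG -> M; peptide=M
pos 7: UUU -> F; peptide=MF
pos 10: GGU -> G; peptide=MFG
pos 13: CUG -> L; peptide=MFGL
pos 16: ACU -> T; peptide=MFGLT
pos 19: AUC -> I; peptide=MFGLTI
pos 22: CCU -> P; peptide=MFGLTIP
pos 25: ACA -> T; peptide=MFGLTIPT
pos 28: GAG -> E; peptide=MFGLTIPTE
pos 31: CUC -> L; peptide=MFGLTIPTEL
pos 34: UAG -> STOP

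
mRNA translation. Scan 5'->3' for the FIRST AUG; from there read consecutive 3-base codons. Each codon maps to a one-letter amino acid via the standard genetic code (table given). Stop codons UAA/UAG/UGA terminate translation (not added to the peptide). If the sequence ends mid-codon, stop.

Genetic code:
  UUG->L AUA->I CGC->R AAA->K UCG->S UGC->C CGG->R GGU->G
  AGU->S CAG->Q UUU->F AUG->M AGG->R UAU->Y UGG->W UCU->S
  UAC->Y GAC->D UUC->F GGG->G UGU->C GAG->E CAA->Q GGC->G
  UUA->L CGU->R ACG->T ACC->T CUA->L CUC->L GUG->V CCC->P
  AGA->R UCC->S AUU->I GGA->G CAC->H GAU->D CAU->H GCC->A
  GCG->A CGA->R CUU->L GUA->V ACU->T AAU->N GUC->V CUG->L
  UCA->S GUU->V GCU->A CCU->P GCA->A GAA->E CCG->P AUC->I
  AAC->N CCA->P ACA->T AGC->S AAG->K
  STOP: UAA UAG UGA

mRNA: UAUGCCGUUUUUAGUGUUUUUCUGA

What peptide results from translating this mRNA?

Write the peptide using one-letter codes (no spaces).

start AUG at pos 1
pos 1: AUG -> M; peptide=M
pos 4: CCG -> P; peptide=MP
pos 7: UUU -> F; peptide=MPF
pos 10: UUA -> L; peptide=MPFL
pos 13: GUG -> V; peptide=MPFLV
pos 16: UUU -> F; peptide=MPFLVF
pos 19: UUC -> F; peptide=MPFLVFF
pos 22: UGA -> STOP

Answer: MPFLVFF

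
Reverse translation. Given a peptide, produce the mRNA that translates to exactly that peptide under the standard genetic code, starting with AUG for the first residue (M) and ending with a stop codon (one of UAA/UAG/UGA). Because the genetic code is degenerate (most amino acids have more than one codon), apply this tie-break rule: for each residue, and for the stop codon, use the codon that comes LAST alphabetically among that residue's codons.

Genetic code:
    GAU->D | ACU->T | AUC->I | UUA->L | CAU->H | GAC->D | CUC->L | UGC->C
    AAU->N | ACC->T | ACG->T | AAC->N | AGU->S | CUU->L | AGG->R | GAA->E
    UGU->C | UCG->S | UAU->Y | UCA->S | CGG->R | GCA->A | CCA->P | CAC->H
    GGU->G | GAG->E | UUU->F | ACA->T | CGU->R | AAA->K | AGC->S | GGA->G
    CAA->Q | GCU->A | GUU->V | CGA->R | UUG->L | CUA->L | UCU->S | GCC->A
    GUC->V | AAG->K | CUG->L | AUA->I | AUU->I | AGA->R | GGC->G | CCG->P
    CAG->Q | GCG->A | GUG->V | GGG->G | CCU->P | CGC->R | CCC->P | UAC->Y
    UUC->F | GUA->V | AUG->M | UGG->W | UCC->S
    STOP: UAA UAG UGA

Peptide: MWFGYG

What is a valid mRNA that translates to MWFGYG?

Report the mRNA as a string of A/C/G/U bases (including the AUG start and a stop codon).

residue 1: M -> AUG (start codon)
residue 2: W -> UGG (only codon)
residue 3: F codons sorted = UUC,UUU -> pick last = UUU
residue 4: G codons sorted = GGA,GGC,GGG,GGU -> pick last = GGU
residue 5: Y codons sorted = UAC,UAU -> pick last = UAU
residue 6: G codons sorted = GGA,GGC,GGG,GGU -> pick last = GGU
terminator: stop codons sorted = UAA,UAG,UGA -> pick last = UGA

Answer: mRNA: AUGUGGUUUGGUUAUGGUUGA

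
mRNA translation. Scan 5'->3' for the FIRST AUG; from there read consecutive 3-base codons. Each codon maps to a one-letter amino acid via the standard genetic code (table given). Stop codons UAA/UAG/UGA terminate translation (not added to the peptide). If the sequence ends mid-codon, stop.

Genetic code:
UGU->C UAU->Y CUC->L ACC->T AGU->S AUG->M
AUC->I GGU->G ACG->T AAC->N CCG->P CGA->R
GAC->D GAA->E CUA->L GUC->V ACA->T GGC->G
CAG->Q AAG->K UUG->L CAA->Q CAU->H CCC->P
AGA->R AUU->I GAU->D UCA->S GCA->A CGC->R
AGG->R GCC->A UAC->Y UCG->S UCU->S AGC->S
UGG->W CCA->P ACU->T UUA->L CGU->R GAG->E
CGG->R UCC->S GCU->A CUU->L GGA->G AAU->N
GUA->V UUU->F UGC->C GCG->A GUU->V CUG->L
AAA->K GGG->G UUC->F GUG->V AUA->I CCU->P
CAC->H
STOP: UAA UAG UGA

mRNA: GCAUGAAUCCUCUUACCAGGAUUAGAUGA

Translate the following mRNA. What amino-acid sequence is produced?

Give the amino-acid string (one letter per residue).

Answer: MNPLTRIR

Derivation:
start AUG at pos 2
pos 2: AUG -> M; peptide=M
pos 5: AAU -> N; peptide=MN
pos 8: CCU -> P; peptide=MNP
pos 11: CUU -> L; peptide=MNPL
pos 14: ACC -> T; peptide=MNPLT
pos 17: AGG -> R; peptide=MNPLTR
pos 20: AUU -> I; peptide=MNPLTRI
pos 23: AGA -> R; peptide=MNPLTRIR
pos 26: UGA -> STOP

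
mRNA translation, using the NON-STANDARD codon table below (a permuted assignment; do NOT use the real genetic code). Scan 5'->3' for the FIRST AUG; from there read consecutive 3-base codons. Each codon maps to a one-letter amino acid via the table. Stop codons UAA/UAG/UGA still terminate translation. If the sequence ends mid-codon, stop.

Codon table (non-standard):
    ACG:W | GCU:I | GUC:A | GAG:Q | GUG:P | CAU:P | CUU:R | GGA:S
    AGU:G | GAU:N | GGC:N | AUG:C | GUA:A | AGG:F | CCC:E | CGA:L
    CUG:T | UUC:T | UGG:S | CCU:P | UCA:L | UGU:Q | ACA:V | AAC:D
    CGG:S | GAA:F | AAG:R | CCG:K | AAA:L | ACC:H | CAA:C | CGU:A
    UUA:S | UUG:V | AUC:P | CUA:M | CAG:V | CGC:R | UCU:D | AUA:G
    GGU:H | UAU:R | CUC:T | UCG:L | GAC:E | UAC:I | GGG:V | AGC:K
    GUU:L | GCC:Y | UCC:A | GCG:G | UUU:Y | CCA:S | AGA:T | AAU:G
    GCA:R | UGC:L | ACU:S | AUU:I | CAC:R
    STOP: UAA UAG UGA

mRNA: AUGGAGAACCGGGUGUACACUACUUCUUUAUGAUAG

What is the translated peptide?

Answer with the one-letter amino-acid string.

start AUG at pos 0
pos 0: AUG -> C; peptide=C
pos 3: GAG -> Q; peptide=CQ
pos 6: AAC -> D; peptide=CQD
pos 9: CGG -> S; peptide=CQDS
pos 12: GUG -> P; peptide=CQDSP
pos 15: UAC -> I; peptide=CQDSPI
pos 18: ACU -> S; peptide=CQDSPIS
pos 21: ACU -> S; peptide=CQDSPISS
pos 24: UCU -> D; peptide=CQDSPISSD
pos 27: UUA -> S; peptide=CQDSPISSDS
pos 30: UGA -> STOP

Answer: CQDSPISSDS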